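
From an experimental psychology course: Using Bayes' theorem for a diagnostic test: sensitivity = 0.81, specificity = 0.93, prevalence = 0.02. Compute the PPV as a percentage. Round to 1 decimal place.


PPV = (sens * prev) / (sens * prev + (1-spec) * (1-prev))
Numerator = 0.81 * 0.02 = 0.0162
P(positive and no disease) = (1 - spec) * (1 - prev) = (1 - 0.93) * (1 - 0.02) = 0.0686
Denominator = 0.0162 + 0.0686 = 0.0848
PPV = 0.0162 / 0.0848 = 0.191038
As percentage = 19.1


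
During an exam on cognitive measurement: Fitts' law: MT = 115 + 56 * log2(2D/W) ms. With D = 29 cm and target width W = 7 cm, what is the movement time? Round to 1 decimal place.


MT = 115 + 56 * log2(2*29/7)
2D/W = 8.285714
log2(8.285714) = 3.0506
MT = 115 + 56 * 3.0506
= 285.8 ms


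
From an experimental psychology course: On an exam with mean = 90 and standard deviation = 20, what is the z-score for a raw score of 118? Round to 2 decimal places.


z = (X - mu) / sigma
= (118 - 90) / 20
= 28 / 20
= 1.40


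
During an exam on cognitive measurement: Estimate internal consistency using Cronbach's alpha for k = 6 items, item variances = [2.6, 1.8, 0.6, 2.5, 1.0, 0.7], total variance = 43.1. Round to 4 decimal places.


alpha = (k/(k-1)) * (1 - sum(s_i^2)/s_total^2)
sum(item variances) = 9.2
k/(k-1) = 6/5 = 1.2
1 - 9.2/43.1 = 1 - 0.213457 = 0.786543
alpha = 1.2 * 0.786543
= 0.9439


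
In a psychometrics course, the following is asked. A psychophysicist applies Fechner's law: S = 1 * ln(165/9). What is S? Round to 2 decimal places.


S = 1 * ln(165/9)
I/I0 = 18.333333
ln(18.333333) = 2.9087
S = 1 * 2.9087
= 2.91


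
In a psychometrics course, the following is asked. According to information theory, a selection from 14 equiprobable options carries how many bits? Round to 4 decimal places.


H = log2(n)
H = log2(14)
= 3.8074


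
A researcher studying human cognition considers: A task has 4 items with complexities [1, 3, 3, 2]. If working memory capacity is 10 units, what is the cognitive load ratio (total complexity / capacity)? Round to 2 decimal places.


Total complexity = 1 + 3 + 3 + 2 = 9
Load = total / capacity = 9 / 10
= 0.90


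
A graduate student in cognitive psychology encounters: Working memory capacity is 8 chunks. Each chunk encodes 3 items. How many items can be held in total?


Total items = chunks * items_per_chunk
= 8 * 3
= 24


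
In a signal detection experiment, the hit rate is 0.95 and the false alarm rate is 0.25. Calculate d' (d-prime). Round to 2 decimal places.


d' = z(HR) - z(FAR)
z(0.95) = 1.6449
z(0.25) = -0.6745
d' = 1.6449 - -0.6745
= 2.32


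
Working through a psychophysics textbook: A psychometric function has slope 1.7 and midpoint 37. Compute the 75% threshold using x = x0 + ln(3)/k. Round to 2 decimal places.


At P = 0.75: 0.75 = 1/(1 + e^(-k*(x-x0)))
Solving: e^(-k*(x-x0)) = 1/3
x = x0 + ln(3)/k
ln(3) = 1.0986
x = 37 + 1.0986/1.7
= 37 + 0.6462
= 37.65


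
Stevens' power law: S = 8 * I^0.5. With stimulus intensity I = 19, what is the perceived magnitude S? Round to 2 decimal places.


S = 8 * 19^0.5
19^0.5 = 4.3589
S = 8 * 4.3589
= 34.87


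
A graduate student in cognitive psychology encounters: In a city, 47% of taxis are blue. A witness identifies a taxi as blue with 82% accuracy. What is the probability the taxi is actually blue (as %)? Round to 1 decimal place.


P(blue | says blue) = P(says blue | blue)*P(blue) / [P(says blue | blue)*P(blue) + P(says blue | not blue)*P(not blue)]
Numerator = 0.82 * 0.47 = 0.3854
False identification = 0.18 * 0.53 = 0.0954
P = 0.3854 / (0.3854 + 0.0954)
= 0.3854 / 0.4808
As percentage = 80.2


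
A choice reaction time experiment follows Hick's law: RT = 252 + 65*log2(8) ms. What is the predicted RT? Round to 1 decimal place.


RT = 252 + 65 * log2(8)
log2(8) = 3.0
RT = 252 + 65 * 3.0
= 252 + 195.0
= 447.0 ms


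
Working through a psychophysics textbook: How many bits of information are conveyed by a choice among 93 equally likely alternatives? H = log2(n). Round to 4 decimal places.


H = log2(n)
H = log2(93)
= 6.5392


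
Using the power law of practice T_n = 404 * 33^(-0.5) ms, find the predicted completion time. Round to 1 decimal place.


T_n = 404 * 33^(-0.5)
33^(-0.5) = 0.174078
T_n = 404 * 0.174078
= 70.3 ms


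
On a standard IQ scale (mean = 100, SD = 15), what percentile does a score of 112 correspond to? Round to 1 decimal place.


z = (IQ - mean) / SD
z = (112 - 100) / 15 = 0.8
Percentile = Phi(0.8) * 100
Phi(0.8) = 0.788145
= 78.8


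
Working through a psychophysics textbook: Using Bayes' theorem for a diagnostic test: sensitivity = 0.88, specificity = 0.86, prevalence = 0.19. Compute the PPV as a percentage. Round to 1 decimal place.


PPV = (sens * prev) / (sens * prev + (1-spec) * (1-prev))
Numerator = 0.88 * 0.19 = 0.1672
P(positive and no disease) = (1 - spec) * (1 - prev) = (1 - 0.86) * (1 - 0.19) = 0.1134
Denominator = 0.1672 + 0.1134 = 0.2806
PPV = 0.1672 / 0.2806 = 0.595866
As percentage = 59.6


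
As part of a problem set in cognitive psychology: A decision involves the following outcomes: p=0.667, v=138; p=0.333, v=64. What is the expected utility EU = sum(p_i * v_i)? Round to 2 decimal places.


EU = sum(p_i * v_i)
0.667 * 138 = 92.046
0.333 * 64 = 21.312
EU = 92.046 + 21.312
= 113.36


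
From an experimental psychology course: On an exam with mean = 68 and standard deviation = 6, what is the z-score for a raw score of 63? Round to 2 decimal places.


z = (X - mu) / sigma
= (63 - 68) / 6
= -5 / 6
= -0.83


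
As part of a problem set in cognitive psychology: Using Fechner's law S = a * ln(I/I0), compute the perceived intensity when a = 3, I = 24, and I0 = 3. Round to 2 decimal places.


S = 3 * ln(24/3)
I/I0 = 8.0
ln(8.0) = 2.0794
S = 3 * 2.0794
= 6.24


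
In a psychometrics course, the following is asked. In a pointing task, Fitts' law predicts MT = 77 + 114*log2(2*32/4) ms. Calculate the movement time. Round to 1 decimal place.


MT = 77 + 114 * log2(2*32/4)
2D/W = 16.0
log2(16.0) = 4.0
MT = 77 + 114 * 4.0
= 533.0 ms


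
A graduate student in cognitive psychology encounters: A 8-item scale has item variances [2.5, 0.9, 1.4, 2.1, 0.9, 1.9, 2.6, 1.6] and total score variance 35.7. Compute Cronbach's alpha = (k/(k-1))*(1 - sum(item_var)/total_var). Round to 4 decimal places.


alpha = (k/(k-1)) * (1 - sum(s_i^2)/s_total^2)
sum(item variances) = 13.9
k/(k-1) = 8/7 = 1.142857
1 - 13.9/35.7 = 1 - 0.389356 = 0.610644
alpha = 1.142857 * 0.610644
= 0.6979


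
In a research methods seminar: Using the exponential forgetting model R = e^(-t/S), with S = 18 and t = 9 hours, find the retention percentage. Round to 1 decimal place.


R = e^(-t/S)
-t/S = -9/18 = -0.5
R = e^(-0.5) = 0.606531
Percentage = 0.606531 * 100
= 60.7


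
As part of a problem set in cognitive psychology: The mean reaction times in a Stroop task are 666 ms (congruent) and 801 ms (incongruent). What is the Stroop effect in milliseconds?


Stroop effect = RT(incongruent) - RT(congruent)
= 801 - 666
= 135 ms


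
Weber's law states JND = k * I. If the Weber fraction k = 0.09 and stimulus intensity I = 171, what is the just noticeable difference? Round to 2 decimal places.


JND = k * I
JND = 0.09 * 171
= 15.39


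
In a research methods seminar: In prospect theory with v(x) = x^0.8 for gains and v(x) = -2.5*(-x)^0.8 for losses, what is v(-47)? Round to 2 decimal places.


Since x = -47 < 0, use v(x) = -lambda*(-x)^alpha
(-x) = 47
47^0.8 = 21.761
v(-47) = -2.5 * 21.761
= -54.40


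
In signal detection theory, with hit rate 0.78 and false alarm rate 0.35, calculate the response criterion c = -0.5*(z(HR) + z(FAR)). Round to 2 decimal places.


c = -0.5 * (z(HR) + z(FAR))
z(0.78) = 0.7722
z(0.35) = -0.3853
c = -0.5 * (0.7722 + -0.3853)
= -0.5 * 0.3869
= -0.19


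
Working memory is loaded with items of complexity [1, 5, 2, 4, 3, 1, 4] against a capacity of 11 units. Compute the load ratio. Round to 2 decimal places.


Total complexity = 1 + 5 + 2 + 4 + 3 + 1 + 4 = 20
Load = total / capacity = 20 / 11
= 1.82


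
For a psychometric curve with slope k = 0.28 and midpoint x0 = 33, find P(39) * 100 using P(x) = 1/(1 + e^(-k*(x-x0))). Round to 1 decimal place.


P(x) = 1/(1 + e^(-0.28*(39 - 33)))
Exponent = -0.28 * 6 = -1.68
e^(-1.68) = 0.186374
P = 1/(1 + 0.186374) = 0.842905
Percentage = 84.3


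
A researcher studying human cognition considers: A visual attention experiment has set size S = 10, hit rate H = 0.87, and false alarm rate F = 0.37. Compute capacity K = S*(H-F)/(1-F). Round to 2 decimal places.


K = S * (H - F) / (1 - F)
H - F = 0.5
1 - F = 0.63
K = 10 * 0.5 / 0.63
= 7.94


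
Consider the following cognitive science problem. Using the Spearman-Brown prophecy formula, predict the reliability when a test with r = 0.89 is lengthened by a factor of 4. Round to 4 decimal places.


r_new = n*r / (1 + (n-1)*r)
Numerator = 4 * 0.89 = 3.56
Denominator = 1 + 3 * 0.89 = 3.67
r_new = 3.56 / 3.67
= 0.9700


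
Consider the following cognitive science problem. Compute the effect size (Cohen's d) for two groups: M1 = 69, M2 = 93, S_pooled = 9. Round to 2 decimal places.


Cohen's d = (M1 - M2) / S_pooled
= (69 - 93) / 9
= -24 / 9
= -2.67


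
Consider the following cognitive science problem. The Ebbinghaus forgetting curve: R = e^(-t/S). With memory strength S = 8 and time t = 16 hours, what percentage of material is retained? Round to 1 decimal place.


R = e^(-t/S)
-t/S = -16/8 = -2.0
R = e^(-2.0) = 0.135335
Percentage = 0.135335 * 100
= 13.5


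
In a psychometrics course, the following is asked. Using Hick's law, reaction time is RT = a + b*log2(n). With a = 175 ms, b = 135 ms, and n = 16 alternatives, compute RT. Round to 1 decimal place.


RT = 175 + 135 * log2(16)
log2(16) = 4.0
RT = 175 + 135 * 4.0
= 175 + 540.0
= 715.0 ms


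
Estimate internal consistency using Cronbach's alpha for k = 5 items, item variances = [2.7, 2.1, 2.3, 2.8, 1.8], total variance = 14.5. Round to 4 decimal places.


alpha = (k/(k-1)) * (1 - sum(s_i^2)/s_total^2)
sum(item variances) = 11.7
k/(k-1) = 5/4 = 1.25
1 - 11.7/14.5 = 1 - 0.806897 = 0.193103
alpha = 1.25 * 0.193103
= 0.2414


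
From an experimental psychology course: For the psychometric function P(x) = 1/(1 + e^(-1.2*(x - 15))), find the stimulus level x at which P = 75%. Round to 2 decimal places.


At P = 0.75: 0.75 = 1/(1 + e^(-k*(x-x0)))
Solving: e^(-k*(x-x0)) = 1/3
x = x0 + ln(3)/k
ln(3) = 1.0986
x = 15 + 1.0986/1.2
= 15 + 0.9155
= 15.92


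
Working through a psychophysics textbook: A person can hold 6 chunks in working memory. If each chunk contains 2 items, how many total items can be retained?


Total items = chunks * items_per_chunk
= 6 * 2
= 12


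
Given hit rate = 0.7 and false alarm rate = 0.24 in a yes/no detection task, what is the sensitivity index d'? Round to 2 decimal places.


d' = z(HR) - z(FAR)
z(0.7) = 0.5244
z(0.24) = -0.7063
d' = 0.5244 - -0.7063
= 1.23


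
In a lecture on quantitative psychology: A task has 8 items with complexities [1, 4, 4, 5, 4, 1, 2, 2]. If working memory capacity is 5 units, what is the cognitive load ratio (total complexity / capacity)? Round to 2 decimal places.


Total complexity = 1 + 4 + 4 + 5 + 4 + 1 + 2 + 2 = 23
Load = total / capacity = 23 / 5
= 4.60


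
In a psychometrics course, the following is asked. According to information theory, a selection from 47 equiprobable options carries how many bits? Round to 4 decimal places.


H = log2(n)
H = log2(47)
= 5.5546


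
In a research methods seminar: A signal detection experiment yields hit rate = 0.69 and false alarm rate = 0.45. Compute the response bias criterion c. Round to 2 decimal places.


c = -0.5 * (z(HR) + z(FAR))
z(0.69) = 0.4959
z(0.45) = -0.1257
c = -0.5 * (0.4959 + -0.1257)
= -0.5 * 0.3702
= -0.19


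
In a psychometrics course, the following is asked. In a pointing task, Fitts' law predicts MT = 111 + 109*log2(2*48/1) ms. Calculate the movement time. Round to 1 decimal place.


MT = 111 + 109 * log2(2*48/1)
2D/W = 96.0
log2(96.0) = 6.585
MT = 111 + 109 * 6.585
= 828.8 ms


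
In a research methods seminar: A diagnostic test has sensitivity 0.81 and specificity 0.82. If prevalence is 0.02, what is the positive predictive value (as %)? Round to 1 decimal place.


PPV = (sens * prev) / (sens * prev + (1-spec) * (1-prev))
Numerator = 0.81 * 0.02 = 0.0162
P(positive and no disease) = (1 - spec) * (1 - prev) = (1 - 0.82) * (1 - 0.02) = 0.1764
Denominator = 0.0162 + 0.1764 = 0.1926
PPV = 0.0162 / 0.1926 = 0.084112
As percentage = 8.4


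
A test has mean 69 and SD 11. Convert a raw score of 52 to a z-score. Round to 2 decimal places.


z = (X - mu) / sigma
= (52 - 69) / 11
= -17 / 11
= -1.55


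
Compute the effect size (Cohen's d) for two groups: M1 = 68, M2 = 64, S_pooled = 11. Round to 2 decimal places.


Cohen's d = (M1 - M2) / S_pooled
= (68 - 64) / 11
= 4 / 11
= 0.36


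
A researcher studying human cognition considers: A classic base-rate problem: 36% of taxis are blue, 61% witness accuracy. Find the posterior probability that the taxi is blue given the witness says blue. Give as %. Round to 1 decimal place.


P(blue | says blue) = P(says blue | blue)*P(blue) / [P(says blue | blue)*P(blue) + P(says blue | not blue)*P(not blue)]
Numerator = 0.61 * 0.36 = 0.2196
False identification = 0.39 * 0.64 = 0.2496
P = 0.2196 / (0.2196 + 0.2496)
= 0.2196 / 0.4692
As percentage = 46.8


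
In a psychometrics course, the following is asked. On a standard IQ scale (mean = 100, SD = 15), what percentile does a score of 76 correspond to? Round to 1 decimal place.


z = (IQ - mean) / SD
z = (76 - 100) / 15 = -1.6
Percentile = Phi(-1.6) * 100
Phi(-1.6) = 0.054799
= 5.5


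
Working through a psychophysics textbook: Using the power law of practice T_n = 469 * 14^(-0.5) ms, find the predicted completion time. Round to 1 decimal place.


T_n = 469 * 14^(-0.5)
14^(-0.5) = 0.267261
T_n = 469 * 0.267261
= 125.3 ms


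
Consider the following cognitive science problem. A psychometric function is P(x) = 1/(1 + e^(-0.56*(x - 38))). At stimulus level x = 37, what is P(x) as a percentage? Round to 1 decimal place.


P(x) = 1/(1 + e^(-0.56*(37 - 38)))
Exponent = -0.56 * -1 = 0.56
e^(0.56) = 1.750673
P = 1/(1 + 1.750673) = 0.363547
Percentage = 36.4


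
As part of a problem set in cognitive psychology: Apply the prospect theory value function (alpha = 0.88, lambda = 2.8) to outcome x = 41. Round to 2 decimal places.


Since x = 41 >= 0, use v(x) = x^0.88
41^0.88 = 26.2573
v(41) = 26.26


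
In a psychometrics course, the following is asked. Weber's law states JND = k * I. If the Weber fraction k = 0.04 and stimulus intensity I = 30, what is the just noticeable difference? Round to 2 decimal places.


JND = k * I
JND = 0.04 * 30
= 1.20


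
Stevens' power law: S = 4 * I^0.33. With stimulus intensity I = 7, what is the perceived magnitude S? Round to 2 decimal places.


S = 4 * 7^0.33
7^0.33 = 1.9006
S = 4 * 1.9006
= 7.60


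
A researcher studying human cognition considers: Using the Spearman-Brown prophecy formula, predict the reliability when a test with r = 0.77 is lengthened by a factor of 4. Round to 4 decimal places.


r_new = n*r / (1 + (n-1)*r)
Numerator = 4 * 0.77 = 3.08
Denominator = 1 + 3 * 0.77 = 3.31
r_new = 3.08 / 3.31
= 0.9305


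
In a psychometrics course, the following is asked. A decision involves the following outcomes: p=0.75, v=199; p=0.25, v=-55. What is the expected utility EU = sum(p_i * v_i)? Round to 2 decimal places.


EU = sum(p_i * v_i)
0.75 * 199 = 149.25
0.25 * -55 = -13.75
EU = 149.25 + -13.75
= 135.50


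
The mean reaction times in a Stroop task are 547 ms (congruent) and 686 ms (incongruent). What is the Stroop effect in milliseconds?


Stroop effect = RT(incongruent) - RT(congruent)
= 686 - 547
= 139 ms


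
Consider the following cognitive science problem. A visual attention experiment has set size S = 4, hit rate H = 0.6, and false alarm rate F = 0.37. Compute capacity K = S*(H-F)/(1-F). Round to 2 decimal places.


K = S * (H - F) / (1 - F)
H - F = 0.23
1 - F = 0.63
K = 4 * 0.23 / 0.63
= 1.46


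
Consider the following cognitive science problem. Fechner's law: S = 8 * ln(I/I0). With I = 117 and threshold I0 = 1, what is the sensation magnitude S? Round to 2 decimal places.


S = 8 * ln(117/1)
I/I0 = 117.0
ln(117.0) = 4.7622
S = 8 * 4.7622
= 38.10


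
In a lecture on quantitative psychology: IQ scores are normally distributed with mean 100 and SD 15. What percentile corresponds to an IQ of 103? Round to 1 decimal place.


z = (IQ - mean) / SD
z = (103 - 100) / 15 = 0.2
Percentile = Phi(0.2) * 100
Phi(0.2) = 0.57926
= 57.9


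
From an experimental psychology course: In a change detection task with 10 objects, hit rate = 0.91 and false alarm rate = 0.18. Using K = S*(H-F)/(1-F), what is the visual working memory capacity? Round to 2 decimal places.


K = S * (H - F) / (1 - F)
H - F = 0.73
1 - F = 0.82
K = 10 * 0.73 / 0.82
= 8.90


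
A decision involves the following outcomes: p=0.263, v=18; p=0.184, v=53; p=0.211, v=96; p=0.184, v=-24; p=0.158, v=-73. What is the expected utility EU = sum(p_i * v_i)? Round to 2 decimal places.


EU = sum(p_i * v_i)
0.263 * 18 = 4.734
0.184 * 53 = 9.752
0.211 * 96 = 20.256
0.184 * -24 = -4.416
0.158 * -73 = -11.534
EU = 4.734 + 9.752 + 20.256 + -4.416 + -11.534
= 18.79


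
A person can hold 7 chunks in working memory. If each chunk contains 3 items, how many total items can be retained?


Total items = chunks * items_per_chunk
= 7 * 3
= 21


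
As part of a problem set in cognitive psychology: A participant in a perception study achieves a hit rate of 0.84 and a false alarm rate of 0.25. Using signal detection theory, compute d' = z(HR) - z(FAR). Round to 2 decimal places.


d' = z(HR) - z(FAR)
z(0.84) = 0.9945
z(0.25) = -0.6745
d' = 0.9945 - -0.6745
= 1.67


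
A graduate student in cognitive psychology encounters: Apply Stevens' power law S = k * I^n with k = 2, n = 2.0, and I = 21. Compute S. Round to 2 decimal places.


S = 2 * 21^2.0
21^2.0 = 441.0
S = 2 * 441.0
= 882.00


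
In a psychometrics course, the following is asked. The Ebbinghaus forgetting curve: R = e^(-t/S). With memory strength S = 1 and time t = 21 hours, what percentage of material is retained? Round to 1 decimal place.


R = e^(-t/S)
-t/S = -21/1 = -21.0
R = e^(-21.0) = 0.0
Percentage = 0.0 * 100
= 0.0


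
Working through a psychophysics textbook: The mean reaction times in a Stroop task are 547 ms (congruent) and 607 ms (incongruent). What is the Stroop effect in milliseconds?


Stroop effect = RT(incongruent) - RT(congruent)
= 607 - 547
= 60 ms


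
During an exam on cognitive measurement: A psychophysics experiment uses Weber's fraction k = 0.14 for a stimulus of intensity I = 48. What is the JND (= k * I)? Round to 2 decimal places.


JND = k * I
JND = 0.14 * 48
= 6.72


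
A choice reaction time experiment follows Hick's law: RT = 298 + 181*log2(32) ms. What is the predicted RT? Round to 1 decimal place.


RT = 298 + 181 * log2(32)
log2(32) = 5.0
RT = 298 + 181 * 5.0
= 298 + 905.0
= 1203.0 ms


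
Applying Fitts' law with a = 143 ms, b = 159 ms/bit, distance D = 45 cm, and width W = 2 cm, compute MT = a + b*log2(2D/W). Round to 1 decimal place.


MT = 143 + 159 * log2(2*45/2)
2D/W = 45.0
log2(45.0) = 5.4919
MT = 143 + 159 * 5.4919
= 1016.2 ms


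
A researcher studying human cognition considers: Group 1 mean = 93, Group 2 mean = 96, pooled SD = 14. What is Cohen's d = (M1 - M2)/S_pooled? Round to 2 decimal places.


Cohen's d = (M1 - M2) / S_pooled
= (93 - 96) / 14
= -3 / 14
= -0.21


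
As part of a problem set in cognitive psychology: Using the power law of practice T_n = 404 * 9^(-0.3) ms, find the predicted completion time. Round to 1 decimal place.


T_n = 404 * 9^(-0.3)
9^(-0.3) = 0.517282
T_n = 404 * 0.517282
= 209.0 ms


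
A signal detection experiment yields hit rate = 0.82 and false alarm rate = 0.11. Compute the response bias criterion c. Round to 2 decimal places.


c = -0.5 * (z(HR) + z(FAR))
z(0.82) = 0.9154
z(0.11) = -1.2265
c = -0.5 * (0.9154 + -1.2265)
= -0.5 * -0.3111
= 0.16


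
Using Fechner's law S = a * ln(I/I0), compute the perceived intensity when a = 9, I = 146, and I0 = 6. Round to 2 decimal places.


S = 9 * ln(146/6)
I/I0 = 24.333333
ln(24.333333) = 3.1918
S = 9 * 3.1918
= 28.73


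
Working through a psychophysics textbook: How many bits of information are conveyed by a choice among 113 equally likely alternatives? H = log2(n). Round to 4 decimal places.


H = log2(n)
H = log2(113)
= 6.8202


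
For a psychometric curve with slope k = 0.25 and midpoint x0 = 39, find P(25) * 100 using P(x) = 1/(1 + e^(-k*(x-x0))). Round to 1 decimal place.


P(x) = 1/(1 + e^(-0.25*(25 - 39)))
Exponent = -0.25 * -14 = 3.5
e^(3.5) = 33.115452
P = 1/(1 + 33.115452) = 0.029312
Percentage = 2.9


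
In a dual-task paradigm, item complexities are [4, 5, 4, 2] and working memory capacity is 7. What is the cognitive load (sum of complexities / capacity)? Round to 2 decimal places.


Total complexity = 4 + 5 + 4 + 2 = 15
Load = total / capacity = 15 / 7
= 2.14


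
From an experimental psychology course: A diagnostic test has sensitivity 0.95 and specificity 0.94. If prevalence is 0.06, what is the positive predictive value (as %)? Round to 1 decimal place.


PPV = (sens * prev) / (sens * prev + (1-spec) * (1-prev))
Numerator = 0.95 * 0.06 = 0.057
P(positive and no disease) = (1 - spec) * (1 - prev) = (1 - 0.94) * (1 - 0.06) = 0.0564
Denominator = 0.057 + 0.0564 = 0.1134
PPV = 0.057 / 0.1134 = 0.502646
As percentage = 50.3


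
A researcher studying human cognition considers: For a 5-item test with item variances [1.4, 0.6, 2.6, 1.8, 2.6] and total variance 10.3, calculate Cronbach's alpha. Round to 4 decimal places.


alpha = (k/(k-1)) * (1 - sum(s_i^2)/s_total^2)
sum(item variances) = 9.0
k/(k-1) = 5/4 = 1.25
1 - 9.0/10.3 = 1 - 0.873786 = 0.126214
alpha = 1.25 * 0.126214
= 0.1578


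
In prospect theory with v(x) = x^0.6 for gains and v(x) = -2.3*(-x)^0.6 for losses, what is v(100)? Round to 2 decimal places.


Since x = 100 >= 0, use v(x) = x^0.6
100^0.6 = 15.8489
v(100) = 15.85


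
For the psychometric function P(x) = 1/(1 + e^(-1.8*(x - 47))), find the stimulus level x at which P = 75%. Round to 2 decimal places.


At P = 0.75: 0.75 = 1/(1 + e^(-k*(x-x0)))
Solving: e^(-k*(x-x0)) = 1/3
x = x0 + ln(3)/k
ln(3) = 1.0986
x = 47 + 1.0986/1.8
= 47 + 0.6103
= 47.61


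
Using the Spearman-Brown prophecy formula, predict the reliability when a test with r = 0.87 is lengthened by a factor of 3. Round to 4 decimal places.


r_new = n*r / (1 + (n-1)*r)
Numerator = 3 * 0.87 = 2.61
Denominator = 1 + 2 * 0.87 = 2.74
r_new = 2.61 / 2.74
= 0.9526


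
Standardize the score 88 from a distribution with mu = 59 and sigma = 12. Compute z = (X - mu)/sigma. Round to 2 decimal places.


z = (X - mu) / sigma
= (88 - 59) / 12
= 29 / 12
= 2.42


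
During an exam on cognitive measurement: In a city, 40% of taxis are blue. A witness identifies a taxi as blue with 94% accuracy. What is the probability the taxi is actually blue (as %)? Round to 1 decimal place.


P(blue | says blue) = P(says blue | blue)*P(blue) / [P(says blue | blue)*P(blue) + P(says blue | not blue)*P(not blue)]
Numerator = 0.94 * 0.4 = 0.376
False identification = 0.06 * 0.6 = 0.036
P = 0.376 / (0.376 + 0.036)
= 0.376 / 0.412
As percentage = 91.3


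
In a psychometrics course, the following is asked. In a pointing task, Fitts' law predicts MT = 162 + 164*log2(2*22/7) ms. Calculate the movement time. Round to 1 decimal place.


MT = 162 + 164 * log2(2*22/7)
2D/W = 6.285714
log2(6.285714) = 2.6521
MT = 162 + 164 * 2.6521
= 596.9 ms


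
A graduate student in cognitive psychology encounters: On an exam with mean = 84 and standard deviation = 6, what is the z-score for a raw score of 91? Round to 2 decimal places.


z = (X - mu) / sigma
= (91 - 84) / 6
= 7 / 6
= 1.17


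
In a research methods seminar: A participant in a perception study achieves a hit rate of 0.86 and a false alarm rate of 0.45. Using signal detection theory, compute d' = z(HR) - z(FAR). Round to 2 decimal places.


d' = z(HR) - z(FAR)
z(0.86) = 1.0803
z(0.45) = -0.1257
d' = 1.0803 - -0.1257
= 1.21


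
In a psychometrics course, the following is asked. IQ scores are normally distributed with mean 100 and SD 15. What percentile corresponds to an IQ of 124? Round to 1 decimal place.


z = (IQ - mean) / SD
z = (124 - 100) / 15 = 1.6
Percentile = Phi(1.6) * 100
Phi(1.6) = 0.945201
= 94.5


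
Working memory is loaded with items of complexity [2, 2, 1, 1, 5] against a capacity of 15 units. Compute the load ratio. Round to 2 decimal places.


Total complexity = 2 + 2 + 1 + 1 + 5 = 11
Load = total / capacity = 11 / 15
= 0.73


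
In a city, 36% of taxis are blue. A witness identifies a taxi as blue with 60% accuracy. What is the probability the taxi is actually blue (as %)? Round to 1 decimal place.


P(blue | says blue) = P(says blue | blue)*P(blue) / [P(says blue | blue)*P(blue) + P(says blue | not blue)*P(not blue)]
Numerator = 0.6 * 0.36 = 0.216
False identification = 0.4 * 0.64 = 0.256
P = 0.216 / (0.216 + 0.256)
= 0.216 / 0.472
As percentage = 45.8


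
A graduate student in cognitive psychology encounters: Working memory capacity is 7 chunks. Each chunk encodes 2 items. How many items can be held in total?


Total items = chunks * items_per_chunk
= 7 * 2
= 14


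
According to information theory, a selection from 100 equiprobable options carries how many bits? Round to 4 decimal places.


H = log2(n)
H = log2(100)
= 6.6439


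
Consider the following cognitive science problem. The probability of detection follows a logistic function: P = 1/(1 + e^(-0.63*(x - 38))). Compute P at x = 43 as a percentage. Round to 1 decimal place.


P(x) = 1/(1 + e^(-0.63*(43 - 38)))
Exponent = -0.63 * 5 = -3.15
e^(-3.15) = 0.042852
P = 1/(1 + 0.042852) = 0.958909
Percentage = 95.9


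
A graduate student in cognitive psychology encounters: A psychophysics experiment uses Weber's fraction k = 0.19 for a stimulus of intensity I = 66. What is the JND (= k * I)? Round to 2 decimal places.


JND = k * I
JND = 0.19 * 66
= 12.54


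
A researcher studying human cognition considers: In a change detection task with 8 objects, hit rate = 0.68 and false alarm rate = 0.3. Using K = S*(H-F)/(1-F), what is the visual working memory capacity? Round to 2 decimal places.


K = S * (H - F) / (1 - F)
H - F = 0.38
1 - F = 0.7
K = 8 * 0.38 / 0.7
= 4.34


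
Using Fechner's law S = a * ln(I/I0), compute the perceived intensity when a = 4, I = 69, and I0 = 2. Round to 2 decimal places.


S = 4 * ln(69/2)
I/I0 = 34.5
ln(34.5) = 3.541
S = 4 * 3.541
= 14.16


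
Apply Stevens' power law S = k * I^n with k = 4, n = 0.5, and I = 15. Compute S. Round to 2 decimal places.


S = 4 * 15^0.5
15^0.5 = 3.873
S = 4 * 3.873
= 15.49


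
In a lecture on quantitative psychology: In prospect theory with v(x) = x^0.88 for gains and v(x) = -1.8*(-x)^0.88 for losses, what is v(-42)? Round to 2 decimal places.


Since x = -42 < 0, use v(x) = -lambda*(-x)^alpha
(-x) = 42
42^0.88 = 26.82
v(-42) = -1.8 * 26.82
= -48.28


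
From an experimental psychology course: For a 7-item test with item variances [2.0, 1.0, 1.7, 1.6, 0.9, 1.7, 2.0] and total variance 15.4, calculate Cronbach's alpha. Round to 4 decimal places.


alpha = (k/(k-1)) * (1 - sum(s_i^2)/s_total^2)
sum(item variances) = 10.9
k/(k-1) = 7/6 = 1.166667
1 - 10.9/15.4 = 1 - 0.707792 = 0.292208
alpha = 1.166667 * 0.292208
= 0.3409


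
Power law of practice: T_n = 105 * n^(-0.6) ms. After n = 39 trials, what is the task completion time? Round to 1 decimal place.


T_n = 105 * 39^(-0.6)
39^(-0.6) = 0.11101
T_n = 105 * 0.11101
= 11.7 ms


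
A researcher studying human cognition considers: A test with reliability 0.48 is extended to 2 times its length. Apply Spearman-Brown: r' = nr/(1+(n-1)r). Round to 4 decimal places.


r_new = n*r / (1 + (n-1)*r)
Numerator = 2 * 0.48 = 0.96
Denominator = 1 + 1 * 0.48 = 1.48
r_new = 0.96 / 1.48
= 0.6486


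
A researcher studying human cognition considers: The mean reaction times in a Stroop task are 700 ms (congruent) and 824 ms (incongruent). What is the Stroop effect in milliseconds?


Stroop effect = RT(incongruent) - RT(congruent)
= 824 - 700
= 124 ms


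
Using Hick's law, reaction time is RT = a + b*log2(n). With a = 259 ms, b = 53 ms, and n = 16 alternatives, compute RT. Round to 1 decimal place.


RT = 259 + 53 * log2(16)
log2(16) = 4.0
RT = 259 + 53 * 4.0
= 259 + 212.0
= 471.0 ms


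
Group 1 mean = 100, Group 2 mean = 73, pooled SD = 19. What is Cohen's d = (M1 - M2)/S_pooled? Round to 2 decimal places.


Cohen's d = (M1 - M2) / S_pooled
= (100 - 73) / 19
= 27 / 19
= 1.42


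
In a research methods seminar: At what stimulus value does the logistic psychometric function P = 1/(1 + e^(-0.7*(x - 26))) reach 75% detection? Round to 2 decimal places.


At P = 0.75: 0.75 = 1/(1 + e^(-k*(x-x0)))
Solving: e^(-k*(x-x0)) = 1/3
x = x0 + ln(3)/k
ln(3) = 1.0986
x = 26 + 1.0986/0.7
= 26 + 1.5694
= 27.57


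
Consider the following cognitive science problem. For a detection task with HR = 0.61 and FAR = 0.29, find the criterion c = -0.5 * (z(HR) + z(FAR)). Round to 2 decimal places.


c = -0.5 * (z(HR) + z(FAR))
z(0.61) = 0.2793
z(0.29) = -0.5534
c = -0.5 * (0.2793 + -0.5534)
= -0.5 * -0.2741
= 0.14


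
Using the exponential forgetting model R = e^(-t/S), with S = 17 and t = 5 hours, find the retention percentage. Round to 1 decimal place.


R = e^(-t/S)
-t/S = -5/17 = -0.294118
R = e^(-0.294118) = 0.745189
Percentage = 0.745189 * 100
= 74.5


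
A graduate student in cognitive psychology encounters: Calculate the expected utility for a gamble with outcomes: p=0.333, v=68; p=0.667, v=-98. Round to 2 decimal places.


EU = sum(p_i * v_i)
0.333 * 68 = 22.644
0.667 * -98 = -65.366
EU = 22.644 + -65.366
= -42.72


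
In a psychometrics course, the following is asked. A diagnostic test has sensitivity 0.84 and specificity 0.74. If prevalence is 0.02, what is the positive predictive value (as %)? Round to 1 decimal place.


PPV = (sens * prev) / (sens * prev + (1-spec) * (1-prev))
Numerator = 0.84 * 0.02 = 0.0168
P(positive and no disease) = (1 - spec) * (1 - prev) = (1 - 0.74) * (1 - 0.02) = 0.2548
Denominator = 0.0168 + 0.2548 = 0.2716
PPV = 0.0168 / 0.2716 = 0.061856
As percentage = 6.2


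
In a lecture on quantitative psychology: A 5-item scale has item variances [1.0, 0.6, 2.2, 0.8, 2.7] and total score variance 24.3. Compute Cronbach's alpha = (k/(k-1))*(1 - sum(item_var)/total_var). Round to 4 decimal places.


alpha = (k/(k-1)) * (1 - sum(s_i^2)/s_total^2)
sum(item variances) = 7.3
k/(k-1) = 5/4 = 1.25
1 - 7.3/24.3 = 1 - 0.300412 = 0.699588
alpha = 1.25 * 0.699588
= 0.8745


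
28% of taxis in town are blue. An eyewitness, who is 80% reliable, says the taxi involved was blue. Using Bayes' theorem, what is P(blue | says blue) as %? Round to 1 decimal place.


P(blue | says blue) = P(says blue | blue)*P(blue) / [P(says blue | blue)*P(blue) + P(says blue | not blue)*P(not blue)]
Numerator = 0.8 * 0.28 = 0.224
False identification = 0.2 * 0.72 = 0.144
P = 0.224 / (0.224 + 0.144)
= 0.224 / 0.368
As percentage = 60.9


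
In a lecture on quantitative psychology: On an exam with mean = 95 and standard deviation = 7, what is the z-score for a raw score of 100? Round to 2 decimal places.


z = (X - mu) / sigma
= (100 - 95) / 7
= 5 / 7
= 0.71


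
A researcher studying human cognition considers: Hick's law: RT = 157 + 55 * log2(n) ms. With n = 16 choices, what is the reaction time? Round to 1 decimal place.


RT = 157 + 55 * log2(16)
log2(16) = 4.0
RT = 157 + 55 * 4.0
= 157 + 220.0
= 377.0 ms


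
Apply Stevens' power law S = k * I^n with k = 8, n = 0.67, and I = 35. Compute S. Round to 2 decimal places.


S = 8 * 35^0.67
35^0.67 = 10.8274
S = 8 * 10.8274
= 86.62


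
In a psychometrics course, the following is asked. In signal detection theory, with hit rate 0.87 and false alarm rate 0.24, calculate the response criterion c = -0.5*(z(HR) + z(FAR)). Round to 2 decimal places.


c = -0.5 * (z(HR) + z(FAR))
z(0.87) = 1.1264
z(0.24) = -0.7063
c = -0.5 * (1.1264 + -0.7063)
= -0.5 * 0.4201
= -0.21


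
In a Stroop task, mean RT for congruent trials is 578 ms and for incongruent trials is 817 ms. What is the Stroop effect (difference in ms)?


Stroop effect = RT(incongruent) - RT(congruent)
= 817 - 578
= 239 ms


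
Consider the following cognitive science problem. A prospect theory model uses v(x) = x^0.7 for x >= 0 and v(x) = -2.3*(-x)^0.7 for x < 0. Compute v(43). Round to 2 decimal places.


Since x = 43 >= 0, use v(x) = x^0.7
43^0.7 = 13.9132
v(43) = 13.91


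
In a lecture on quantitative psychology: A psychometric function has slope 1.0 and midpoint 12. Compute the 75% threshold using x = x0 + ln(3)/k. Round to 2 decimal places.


At P = 0.75: 0.75 = 1/(1 + e^(-k*(x-x0)))
Solving: e^(-k*(x-x0)) = 1/3
x = x0 + ln(3)/k
ln(3) = 1.0986
x = 12 + 1.0986/1.0
= 12 + 1.0986
= 13.10


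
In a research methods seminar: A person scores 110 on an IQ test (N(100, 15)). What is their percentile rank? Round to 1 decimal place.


z = (IQ - mean) / SD
z = (110 - 100) / 15 = 0.6667
Percentile = Phi(0.6667) * 100
Phi(0.6667) = 0.747518
= 74.8


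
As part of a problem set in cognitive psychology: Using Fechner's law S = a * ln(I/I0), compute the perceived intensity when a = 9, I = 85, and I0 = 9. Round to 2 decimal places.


S = 9 * ln(85/9)
I/I0 = 9.444444
ln(9.444444) = 2.2454
S = 9 * 2.2454
= 20.21


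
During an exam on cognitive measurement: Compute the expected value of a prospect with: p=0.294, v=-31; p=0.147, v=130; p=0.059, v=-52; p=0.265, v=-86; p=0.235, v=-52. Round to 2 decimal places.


EU = sum(p_i * v_i)
0.294 * -31 = -9.114
0.147 * 130 = 19.11
0.059 * -52 = -3.068
0.265 * -86 = -22.79
0.235 * -52 = -12.22
EU = -9.114 + 19.11 + -3.068 + -22.79 + -12.22
= -28.08


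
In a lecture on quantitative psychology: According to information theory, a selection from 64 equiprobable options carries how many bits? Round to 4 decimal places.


H = log2(n)
H = log2(64)
= 6.0000


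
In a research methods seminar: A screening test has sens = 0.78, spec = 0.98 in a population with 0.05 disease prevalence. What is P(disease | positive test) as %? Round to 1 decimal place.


PPV = (sens * prev) / (sens * prev + (1-spec) * (1-prev))
Numerator = 0.78 * 0.05 = 0.039
P(positive and no disease) = (1 - spec) * (1 - prev) = (1 - 0.98) * (1 - 0.05) = 0.019
Denominator = 0.039 + 0.019 = 0.058
PPV = 0.039 / 0.058 = 0.672414
As percentage = 67.2


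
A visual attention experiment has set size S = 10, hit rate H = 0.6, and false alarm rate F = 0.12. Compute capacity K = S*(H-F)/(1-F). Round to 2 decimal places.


K = S * (H - F) / (1 - F)
H - F = 0.48
1 - F = 0.88
K = 10 * 0.48 / 0.88
= 5.45


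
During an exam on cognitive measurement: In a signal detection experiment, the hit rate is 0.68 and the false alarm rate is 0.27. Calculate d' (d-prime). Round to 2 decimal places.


d' = z(HR) - z(FAR)
z(0.68) = 0.4677
z(0.27) = -0.6128
d' = 0.4677 - -0.6128
= 1.08


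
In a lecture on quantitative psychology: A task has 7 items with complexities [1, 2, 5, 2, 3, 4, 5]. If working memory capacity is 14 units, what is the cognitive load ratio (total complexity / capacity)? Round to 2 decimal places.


Total complexity = 1 + 2 + 5 + 2 + 3 + 4 + 5 = 22
Load = total / capacity = 22 / 14
= 1.57


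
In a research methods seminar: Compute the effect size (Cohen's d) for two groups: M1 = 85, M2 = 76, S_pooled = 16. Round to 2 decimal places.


Cohen's d = (M1 - M2) / S_pooled
= (85 - 76) / 16
= 9 / 16
= 0.56


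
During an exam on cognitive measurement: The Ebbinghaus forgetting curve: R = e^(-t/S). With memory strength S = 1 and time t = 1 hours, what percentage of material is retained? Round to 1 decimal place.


R = e^(-t/S)
-t/S = -1/1 = -1.0
R = e^(-1.0) = 0.367879
Percentage = 0.367879 * 100
= 36.8


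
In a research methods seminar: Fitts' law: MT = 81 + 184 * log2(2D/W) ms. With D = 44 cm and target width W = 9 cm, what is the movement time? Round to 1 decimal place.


MT = 81 + 184 * log2(2*44/9)
2D/W = 9.777778
log2(9.777778) = 3.2895
MT = 81 + 184 * 3.2895
= 686.3 ms


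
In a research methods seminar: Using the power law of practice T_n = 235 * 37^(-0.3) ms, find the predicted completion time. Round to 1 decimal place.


T_n = 235 * 37^(-0.3)
37^(-0.3) = 0.338485
T_n = 235 * 0.338485
= 79.5 ms


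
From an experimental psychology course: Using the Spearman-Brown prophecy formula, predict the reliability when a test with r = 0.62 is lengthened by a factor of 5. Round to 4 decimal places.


r_new = n*r / (1 + (n-1)*r)
Numerator = 5 * 0.62 = 3.1
Denominator = 1 + 4 * 0.62 = 3.48
r_new = 3.1 / 3.48
= 0.8908


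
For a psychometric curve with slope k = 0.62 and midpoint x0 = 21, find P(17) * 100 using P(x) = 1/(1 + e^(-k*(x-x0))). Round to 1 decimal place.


P(x) = 1/(1 + e^(-0.62*(17 - 21)))
Exponent = -0.62 * -4 = 2.48
e^(2.48) = 11.941264
P = 1/(1 + 11.941264) = 0.077272
Percentage = 7.7


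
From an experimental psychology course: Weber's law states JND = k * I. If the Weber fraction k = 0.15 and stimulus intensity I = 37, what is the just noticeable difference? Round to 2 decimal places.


JND = k * I
JND = 0.15 * 37
= 5.55


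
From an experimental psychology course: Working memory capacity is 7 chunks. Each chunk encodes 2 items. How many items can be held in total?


Total items = chunks * items_per_chunk
= 7 * 2
= 14


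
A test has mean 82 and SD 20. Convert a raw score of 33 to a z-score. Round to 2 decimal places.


z = (X - mu) / sigma
= (33 - 82) / 20
= -49 / 20
= -2.45


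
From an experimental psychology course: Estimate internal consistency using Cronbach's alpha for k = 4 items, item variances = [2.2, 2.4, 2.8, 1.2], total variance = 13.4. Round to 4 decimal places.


alpha = (k/(k-1)) * (1 - sum(s_i^2)/s_total^2)
sum(item variances) = 8.6
k/(k-1) = 4/3 = 1.333333
1 - 8.6/13.4 = 1 - 0.641791 = 0.358209
alpha = 1.333333 * 0.358209
= 0.4776


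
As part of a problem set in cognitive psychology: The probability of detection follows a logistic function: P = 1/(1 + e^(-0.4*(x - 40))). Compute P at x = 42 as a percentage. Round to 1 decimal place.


P(x) = 1/(1 + e^(-0.4*(42 - 40)))
Exponent = -0.4 * 2 = -0.8
e^(-0.8) = 0.449329
P = 1/(1 + 0.449329) = 0.689974
Percentage = 69.0


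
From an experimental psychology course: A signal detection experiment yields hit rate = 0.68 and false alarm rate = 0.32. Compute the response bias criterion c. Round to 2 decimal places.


c = -0.5 * (z(HR) + z(FAR))
z(0.68) = 0.4677
z(0.32) = -0.4677
c = -0.5 * (0.4677 + -0.4677)
= -0.5 * 0.0
= 0.00


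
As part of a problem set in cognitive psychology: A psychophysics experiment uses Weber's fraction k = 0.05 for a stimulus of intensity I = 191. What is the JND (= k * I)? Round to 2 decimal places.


JND = k * I
JND = 0.05 * 191
= 9.55


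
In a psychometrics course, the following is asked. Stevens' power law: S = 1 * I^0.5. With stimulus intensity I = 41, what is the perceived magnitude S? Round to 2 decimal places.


S = 1 * 41^0.5
41^0.5 = 6.4031
S = 1 * 6.4031
= 6.40


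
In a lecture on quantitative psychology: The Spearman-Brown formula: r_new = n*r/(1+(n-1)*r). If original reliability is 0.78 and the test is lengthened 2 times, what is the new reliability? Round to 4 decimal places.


r_new = n*r / (1 + (n-1)*r)
Numerator = 2 * 0.78 = 1.56
Denominator = 1 + 1 * 0.78 = 1.78
r_new = 1.56 / 1.78
= 0.8764
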